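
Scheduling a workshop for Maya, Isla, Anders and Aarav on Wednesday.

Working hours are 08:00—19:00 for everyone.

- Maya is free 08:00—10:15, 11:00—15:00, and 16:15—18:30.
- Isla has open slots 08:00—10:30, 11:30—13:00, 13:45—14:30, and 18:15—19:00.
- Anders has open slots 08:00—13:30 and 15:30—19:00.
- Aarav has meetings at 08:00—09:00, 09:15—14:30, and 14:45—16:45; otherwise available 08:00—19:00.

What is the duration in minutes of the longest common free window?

15 minutes

Aarav free within 08:00–19:00: 09:00–09:15, 14:30–14:45, 16:45–19:00.
Maya ∩ Isla: 08:00–10:15, 11:30–13:00, 13:45–14:30, 18:15–18:30.
Maya ∩ Isla ∩ Anders: 08:00–10:15, 11:30–13:00, 18:15–18:30.
Maya ∩ Isla ∩ Anders ∩ Aarav: 09:00–09:15, 18:15–18:30.
Common window lengths: 15, 15 min; longest is 15.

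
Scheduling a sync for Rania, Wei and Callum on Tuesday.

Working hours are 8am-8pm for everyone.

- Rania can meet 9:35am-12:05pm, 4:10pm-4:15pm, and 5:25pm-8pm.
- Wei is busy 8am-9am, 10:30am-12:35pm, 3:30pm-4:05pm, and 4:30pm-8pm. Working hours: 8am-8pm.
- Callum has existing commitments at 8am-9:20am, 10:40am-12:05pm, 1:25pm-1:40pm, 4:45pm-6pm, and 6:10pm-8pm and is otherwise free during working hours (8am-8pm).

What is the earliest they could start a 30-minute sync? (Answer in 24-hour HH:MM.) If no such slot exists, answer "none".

Wei free within 08:00–20:00: 09:00–10:30, 12:35–15:30, 16:05–16:30.
Callum free within 08:00–20:00: 09:20–10:40, 12:05–13:25, 13:40–16:45, 18:00–18:10.
Rania ∩ Wei: 09:35–10:30, 16:10–16:15.
Rania ∩ Wei ∩ Callum: 09:35–10:30, 16:10–16:15.
Windows ≥ 30 min: 09:35–10:30.
Earliest such window starts at 09:35.

09:35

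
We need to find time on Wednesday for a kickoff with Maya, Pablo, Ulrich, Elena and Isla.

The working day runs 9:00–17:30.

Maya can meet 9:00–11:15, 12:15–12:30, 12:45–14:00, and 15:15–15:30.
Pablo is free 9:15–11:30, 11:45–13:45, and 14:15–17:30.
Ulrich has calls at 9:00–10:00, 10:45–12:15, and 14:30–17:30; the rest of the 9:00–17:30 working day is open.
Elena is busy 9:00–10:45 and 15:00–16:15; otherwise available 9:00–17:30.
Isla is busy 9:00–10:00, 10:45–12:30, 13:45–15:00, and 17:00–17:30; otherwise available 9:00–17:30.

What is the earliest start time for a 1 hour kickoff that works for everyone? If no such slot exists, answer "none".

12:45

Ulrich free within 09:00–17:30: 10:00–10:45, 12:15–14:30.
Elena free within 09:00–17:30: 10:45–15:00, 16:15–17:30.
Isla free within 09:00–17:30: 10:00–10:45, 12:30–13:45, 15:00–17:00.
Maya ∩ Pablo: 09:15–11:15, 12:15–12:30, 12:45–13:45, 15:15–15:30.
Maya ∩ Pablo ∩ Ulrich: 10:00–10:45, 12:15–12:30, 12:45–13:45.
Maya ∩ Pablo ∩ Ulrich ∩ Elena: 12:15–12:30, 12:45–13:45.
Maya ∩ Pablo ∩ Ulrich ∩ Elena ∩ Isla: 12:45–13:45.
Windows ≥ 60 min: 12:45–13:45.
Earliest such window starts at 12:45.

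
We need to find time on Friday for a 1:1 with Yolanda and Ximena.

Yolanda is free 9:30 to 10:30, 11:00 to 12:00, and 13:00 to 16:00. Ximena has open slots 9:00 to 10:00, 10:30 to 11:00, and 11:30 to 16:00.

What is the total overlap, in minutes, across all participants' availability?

240 minutes

Yolanda ∩ Ximena: 09:30–10:00, 11:30–12:00, 13:00–16:00.
Total common minutes: 30 + 30 + 180 = 240.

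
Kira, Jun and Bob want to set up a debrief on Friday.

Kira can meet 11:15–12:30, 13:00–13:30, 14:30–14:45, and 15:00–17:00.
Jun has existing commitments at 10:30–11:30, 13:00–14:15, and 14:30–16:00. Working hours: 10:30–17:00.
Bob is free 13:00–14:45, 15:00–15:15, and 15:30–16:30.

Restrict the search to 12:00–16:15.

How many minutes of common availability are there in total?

15 minutes

Jun free within 10:30–17:00: 11:30–13:00, 14:15–14:30, 16:00–17:00.
Kira ∩ Jun: 11:30–12:30, 16:00–17:00.
Kira ∩ Jun ∩ Bob: 16:00–16:30.
Restricted to 12:00–16:15: 16:00–16:15.
Total common minutes: 15.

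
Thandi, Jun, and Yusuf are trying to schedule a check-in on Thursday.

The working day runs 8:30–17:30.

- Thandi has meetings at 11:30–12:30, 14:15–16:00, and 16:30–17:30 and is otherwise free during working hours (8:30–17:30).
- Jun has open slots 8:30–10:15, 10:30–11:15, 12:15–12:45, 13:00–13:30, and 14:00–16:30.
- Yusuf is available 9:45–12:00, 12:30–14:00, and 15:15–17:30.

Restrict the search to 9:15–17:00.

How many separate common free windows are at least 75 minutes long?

0

Thandi free within 08:30–17:30: 08:30–11:30, 12:30–14:15, 16:00–16:30.
Thandi ∩ Jun: 08:30–10:15, 10:30–11:15, 12:30–12:45, 13:00–13:30, 14:00–14:15, 16:00–16:30.
Thandi ∩ Jun ∩ Yusuf: 09:45–10:15, 10:30–11:15, 12:30–12:45, 13:00–13:30, 16:00–16:30.
Restricted to 09:15–17:00: 09:45–10:15, 10:30–11:15, 12:30–12:45, 13:00–13:30, 16:00–16:30.
Windows ≥ 75 min: (none).
That's 0 windows.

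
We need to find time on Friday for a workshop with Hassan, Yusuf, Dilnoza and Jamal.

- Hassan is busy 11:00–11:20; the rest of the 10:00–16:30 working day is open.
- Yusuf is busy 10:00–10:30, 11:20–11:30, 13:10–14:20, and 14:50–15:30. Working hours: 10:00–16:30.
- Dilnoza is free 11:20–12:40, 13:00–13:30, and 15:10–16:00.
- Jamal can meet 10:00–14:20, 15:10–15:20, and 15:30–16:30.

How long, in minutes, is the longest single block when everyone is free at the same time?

70 minutes

Hassan free within 10:00–16:30: 10:00–11:00, 11:20–16:30.
Yusuf free within 10:00–16:30: 10:30–11:20, 11:30–13:10, 14:20–14:50, 15:30–16:30.
Hassan ∩ Yusuf: 10:30–11:00, 11:30–13:10, 14:20–14:50, 15:30–16:30.
Hassan ∩ Yusuf ∩ Dilnoza: 11:30–12:40, 13:00–13:10, 15:30–16:00.
Hassan ∩ Yusuf ∩ Dilnoza ∩ Jamal: 11:30–12:40, 13:00–13:10, 15:30–16:00.
Common window lengths: 70, 10, 30 min; longest is 70.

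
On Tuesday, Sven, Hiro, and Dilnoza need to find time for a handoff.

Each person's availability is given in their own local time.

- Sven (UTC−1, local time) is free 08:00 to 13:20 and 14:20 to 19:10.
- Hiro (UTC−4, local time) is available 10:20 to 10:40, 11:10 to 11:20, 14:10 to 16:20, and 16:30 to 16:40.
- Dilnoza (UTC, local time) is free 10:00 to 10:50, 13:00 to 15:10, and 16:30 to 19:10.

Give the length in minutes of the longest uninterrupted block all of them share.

Sven → UTC: 09:00–14:20, 15:20–20:10.
Hiro → UTC: 14:20–14:40, 15:10–15:20, 18:10–20:20, 20:30–20:40.
Dilnoza → UTC: 10:00–10:50, 13:00–15:10, 16:30–19:10.
Sven ∩ Hiro: 18:10–20:10.
Sven ∩ Hiro ∩ Dilnoza: 18:10–19:10.
Single common window of 60 minutes.

60 minutes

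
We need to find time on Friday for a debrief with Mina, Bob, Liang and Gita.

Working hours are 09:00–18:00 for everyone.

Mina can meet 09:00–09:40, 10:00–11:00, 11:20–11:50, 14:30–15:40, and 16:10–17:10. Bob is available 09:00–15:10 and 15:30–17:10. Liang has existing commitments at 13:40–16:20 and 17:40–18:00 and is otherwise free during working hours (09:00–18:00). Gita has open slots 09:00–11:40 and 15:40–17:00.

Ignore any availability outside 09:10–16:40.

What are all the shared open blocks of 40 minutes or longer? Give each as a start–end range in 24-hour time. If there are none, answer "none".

10:00–11:00

Liang free within 09:00–18:00: 09:00–13:40, 16:20–17:40.
Mina ∩ Bob: 09:00–09:40, 10:00–11:00, 11:20–11:50, 14:30–15:10, 15:30–15:40, 16:10–17:10.
Mina ∩ Bob ∩ Liang: 09:00–09:40, 10:00–11:00, 11:20–11:50, 16:20–17:10.
Mina ∩ Bob ∩ Liang ∩ Gita: 09:00–09:40, 10:00–11:00, 11:20–11:40, 16:20–17:00.
Restricted to 09:10–16:40: 09:10–09:40, 10:00–11:00, 11:20–11:40, 16:20–16:40.
Windows ≥ 40 min: 10:00–11:00.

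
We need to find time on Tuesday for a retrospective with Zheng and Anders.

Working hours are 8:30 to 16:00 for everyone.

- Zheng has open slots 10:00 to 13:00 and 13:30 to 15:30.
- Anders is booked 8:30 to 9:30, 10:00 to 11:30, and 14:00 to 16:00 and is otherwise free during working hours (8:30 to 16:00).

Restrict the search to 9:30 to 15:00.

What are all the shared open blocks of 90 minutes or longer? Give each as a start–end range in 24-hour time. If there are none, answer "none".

11:30–13:00

Anders free within 08:30–16:00: 09:30–10:00, 11:30–14:00.
Zheng ∩ Anders: 11:30–13:00, 13:30–14:00.
Restricted to 09:30–15:00: 11:30–13:00, 13:30–14:00.
Windows ≥ 90 min: 11:30–13:00.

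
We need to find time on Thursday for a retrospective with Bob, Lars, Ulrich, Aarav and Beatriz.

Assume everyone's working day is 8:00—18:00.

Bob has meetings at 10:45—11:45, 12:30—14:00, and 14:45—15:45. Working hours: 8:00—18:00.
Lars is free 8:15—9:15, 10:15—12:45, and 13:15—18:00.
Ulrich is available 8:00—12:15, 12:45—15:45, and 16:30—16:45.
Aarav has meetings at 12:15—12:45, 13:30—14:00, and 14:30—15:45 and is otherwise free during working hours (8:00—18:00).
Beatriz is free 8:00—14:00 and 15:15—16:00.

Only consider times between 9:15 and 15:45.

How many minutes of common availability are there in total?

Bob free within 08:00–18:00: 08:00–10:45, 11:45–12:30, 14:00–14:45, 15:45–18:00.
Aarav free within 08:00–18:00: 08:00–12:15, 12:45–13:30, 14:00–14:30, 15:45–18:00.
Bob ∩ Lars: 08:15–09:15, 10:15–10:45, 11:45–12:30, 14:00–14:45, 15:45–18:00.
Bob ∩ Lars ∩ Ulrich: 08:15–09:15, 10:15–10:45, 11:45–12:15, 14:00–14:45, 16:30–16:45.
Bob ∩ Lars ∩ Ulrich ∩ Aarav: 08:15–09:15, 10:15–10:45, 11:45–12:15, 14:00–14:30, 16:30–16:45.
Bob ∩ Lars ∩ Ulrich ∩ Aarav ∩ Beatriz: 08:15–09:15, 10:15–10:45, 11:45–12:15.
Restricted to 09:15–15:45: 10:15–10:45, 11:45–12:15.
Total common minutes: 30 + 30 = 60.

60 minutes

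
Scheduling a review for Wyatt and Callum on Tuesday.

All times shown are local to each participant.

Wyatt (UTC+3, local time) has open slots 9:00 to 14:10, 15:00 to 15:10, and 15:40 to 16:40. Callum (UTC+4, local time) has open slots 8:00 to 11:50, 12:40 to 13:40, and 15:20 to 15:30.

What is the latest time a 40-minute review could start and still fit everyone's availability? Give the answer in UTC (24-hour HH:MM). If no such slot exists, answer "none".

Wyatt → UTC: 06:00–11:10, 12:00–12:10, 12:40–13:40.
Callum → UTC: 04:00–07:50, 08:40–09:40, 11:20–11:30.
Wyatt ∩ Callum: 06:00–07:50, 08:40–09:40.
Windows ≥ 40 min: 06:00–07:50, 08:40–09:40.
Latest start in the last window 08:40–09:40 is 09:40 − 40 min = 09:00.

09:00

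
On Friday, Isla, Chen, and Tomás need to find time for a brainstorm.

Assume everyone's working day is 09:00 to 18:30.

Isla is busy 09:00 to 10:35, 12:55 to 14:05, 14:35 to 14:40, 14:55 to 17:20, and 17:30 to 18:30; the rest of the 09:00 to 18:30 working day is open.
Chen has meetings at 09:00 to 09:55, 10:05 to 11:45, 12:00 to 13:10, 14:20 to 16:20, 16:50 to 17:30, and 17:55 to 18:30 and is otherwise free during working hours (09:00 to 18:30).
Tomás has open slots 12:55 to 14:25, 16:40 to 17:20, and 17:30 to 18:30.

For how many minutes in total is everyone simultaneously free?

15 minutes

Isla free within 09:00–18:30: 10:35–12:55, 14:05–14:35, 14:40–14:55, 17:20–17:30.
Chen free within 09:00–18:30: 09:55–10:05, 11:45–12:00, 13:10–14:20, 16:20–16:50, 17:30–17:55.
Isla ∩ Chen: 11:45–12:00, 14:05–14:20.
Isla ∩ Chen ∩ Tomás: 14:05–14:20.
Total common minutes: 15.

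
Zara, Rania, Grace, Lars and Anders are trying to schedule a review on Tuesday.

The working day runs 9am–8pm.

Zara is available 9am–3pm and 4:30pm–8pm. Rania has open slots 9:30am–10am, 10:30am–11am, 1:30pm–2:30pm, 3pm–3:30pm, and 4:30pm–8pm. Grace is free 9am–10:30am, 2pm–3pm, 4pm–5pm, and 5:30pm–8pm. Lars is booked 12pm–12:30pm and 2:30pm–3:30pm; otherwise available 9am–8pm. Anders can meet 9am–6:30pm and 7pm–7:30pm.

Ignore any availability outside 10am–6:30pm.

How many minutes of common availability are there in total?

Lars free within 09:00–20:00: 09:00–12:00, 12:30–14:30, 15:30–20:00.
Zara ∩ Rania: 09:30–10:00, 10:30–11:00, 13:30–14:30, 16:30–20:00.
Zara ∩ Rania ∩ Grace: 09:30–10:00, 14:00–14:30, 16:30–17:00, 17:30–20:00.
Zara ∩ Rania ∩ Grace ∩ Lars: 09:30–10:00, 14:00–14:30, 16:30–17:00, 17:30–20:00.
Zara ∩ Rania ∩ Grace ∩ Lars ∩ Anders: 09:30–10:00, 14:00–14:30, 16:30–17:00, 17:30–18:30, 19:00–19:30.
Restricted to 10:00–18:30: 14:00–14:30, 16:30–17:00, 17:30–18:30.
Total common minutes: 30 + 30 + 60 = 120.

120 minutes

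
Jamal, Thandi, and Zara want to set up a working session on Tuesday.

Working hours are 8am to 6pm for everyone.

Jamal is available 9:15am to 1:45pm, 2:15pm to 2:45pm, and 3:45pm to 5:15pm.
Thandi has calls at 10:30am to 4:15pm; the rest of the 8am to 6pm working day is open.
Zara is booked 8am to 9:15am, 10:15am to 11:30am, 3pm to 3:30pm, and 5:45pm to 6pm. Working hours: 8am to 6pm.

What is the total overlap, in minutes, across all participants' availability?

Thandi free within 08:00–18:00: 08:00–10:30, 16:15–18:00.
Zara free within 08:00–18:00: 09:15–10:15, 11:30–15:00, 15:30–17:45.
Jamal ∩ Thandi: 09:15–10:30, 16:15–17:15.
Jamal ∩ Thandi ∩ Zara: 09:15–10:15, 16:15–17:15.
Total common minutes: 60 + 60 = 120.

120 minutes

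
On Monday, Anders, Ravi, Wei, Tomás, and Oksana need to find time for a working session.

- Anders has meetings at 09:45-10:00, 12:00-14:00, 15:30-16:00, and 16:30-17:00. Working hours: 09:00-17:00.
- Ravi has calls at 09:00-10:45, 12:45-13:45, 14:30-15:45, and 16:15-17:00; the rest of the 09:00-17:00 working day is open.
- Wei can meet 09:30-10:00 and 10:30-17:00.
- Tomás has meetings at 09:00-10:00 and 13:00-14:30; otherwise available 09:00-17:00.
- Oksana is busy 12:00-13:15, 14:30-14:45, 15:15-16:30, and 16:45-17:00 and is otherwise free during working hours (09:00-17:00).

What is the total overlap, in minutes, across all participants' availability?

Anders free within 09:00–17:00: 09:00–09:45, 10:00–12:00, 14:00–15:30, 16:00–16:30.
Ravi free within 09:00–17:00: 10:45–12:45, 13:45–14:30, 15:45–16:15.
Tomás free within 09:00–17:00: 10:00–13:00, 14:30–17:00.
Oksana free within 09:00–17:00: 09:00–12:00, 13:15–14:30, 14:45–15:15, 16:30–16:45.
Anders ∩ Ravi: 10:45–12:00, 14:00–14:30, 16:00–16:15.
Anders ∩ Ravi ∩ Wei: 10:45–12:00, 14:00–14:30, 16:00–16:15.
Anders ∩ Ravi ∩ Wei ∩ Tomás: 10:45–12:00, 16:00–16:15.
Anders ∩ Ravi ∩ Wei ∩ Tomás ∩ Oksana: 10:45–12:00.
Total common minutes: 75.

75 minutes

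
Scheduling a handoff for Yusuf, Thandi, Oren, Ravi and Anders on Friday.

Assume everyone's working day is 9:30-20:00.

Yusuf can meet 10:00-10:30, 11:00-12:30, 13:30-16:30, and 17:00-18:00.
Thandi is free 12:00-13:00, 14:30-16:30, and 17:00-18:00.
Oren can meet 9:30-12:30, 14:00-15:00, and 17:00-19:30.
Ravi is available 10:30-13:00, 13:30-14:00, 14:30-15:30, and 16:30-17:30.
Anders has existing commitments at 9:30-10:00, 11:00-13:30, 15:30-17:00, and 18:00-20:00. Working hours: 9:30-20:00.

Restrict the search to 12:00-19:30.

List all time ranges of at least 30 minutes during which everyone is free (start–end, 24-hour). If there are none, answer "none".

14:30–15:00, 17:00–17:30

Anders free within 09:30–20:00: 10:00–11:00, 13:30–15:30, 17:00–18:00.
Yusuf ∩ Thandi: 12:00–12:30, 14:30–16:30, 17:00–18:00.
Yusuf ∩ Thandi ∩ Oren: 12:00–12:30, 14:30–15:00, 17:00–18:00.
Yusuf ∩ Thandi ∩ Oren ∩ Ravi: 12:00–12:30, 14:30–15:00, 17:00–17:30.
Yusuf ∩ Thandi ∩ Oren ∩ Ravi ∩ Anders: 14:30–15:00, 17:00–17:30.
Restricted to 12:00–19:30: 14:30–15:00, 17:00–17:30.
Windows ≥ 30 min: 14:30–15:00, 17:00–17:30.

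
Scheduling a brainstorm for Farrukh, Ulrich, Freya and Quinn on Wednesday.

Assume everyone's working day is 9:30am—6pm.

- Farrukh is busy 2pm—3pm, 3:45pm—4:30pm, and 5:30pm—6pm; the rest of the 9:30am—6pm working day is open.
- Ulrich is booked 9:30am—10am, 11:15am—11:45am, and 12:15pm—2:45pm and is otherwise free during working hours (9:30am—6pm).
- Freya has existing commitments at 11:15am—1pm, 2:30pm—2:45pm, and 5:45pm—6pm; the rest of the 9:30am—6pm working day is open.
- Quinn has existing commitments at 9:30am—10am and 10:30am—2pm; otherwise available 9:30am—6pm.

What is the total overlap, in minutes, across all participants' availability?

Farrukh free within 09:30–18:00: 09:30–14:00, 15:00–15:45, 16:30–17:30.
Ulrich free within 09:30–18:00: 10:00–11:15, 11:45–12:15, 14:45–18:00.
Freya free within 09:30–18:00: 09:30–11:15, 13:00–14:30, 14:45–17:45.
Quinn free within 09:30–18:00: 10:00–10:30, 14:00–18:00.
Farrukh ∩ Ulrich: 10:00–11:15, 11:45–12:15, 15:00–15:45, 16:30–17:30.
Farrukh ∩ Ulrich ∩ Freya: 10:00–11:15, 15:00–15:45, 16:30–17:30.
Farrukh ∩ Ulrich ∩ Freya ∩ Quinn: 10:00–10:30, 15:00–15:45, 16:30–17:30.
Total common minutes: 30 + 45 + 60 = 135.

135 minutes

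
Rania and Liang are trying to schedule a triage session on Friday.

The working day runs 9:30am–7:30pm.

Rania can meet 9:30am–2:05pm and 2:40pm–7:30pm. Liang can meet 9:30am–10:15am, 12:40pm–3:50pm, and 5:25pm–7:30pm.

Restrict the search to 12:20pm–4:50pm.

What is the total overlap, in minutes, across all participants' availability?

155 minutes

Rania ∩ Liang: 09:30–10:15, 12:40–14:05, 14:40–15:50, 17:25–19:30.
Restricted to 12:20–16:50: 12:40–14:05, 14:40–15:50.
Total common minutes: 85 + 70 = 155.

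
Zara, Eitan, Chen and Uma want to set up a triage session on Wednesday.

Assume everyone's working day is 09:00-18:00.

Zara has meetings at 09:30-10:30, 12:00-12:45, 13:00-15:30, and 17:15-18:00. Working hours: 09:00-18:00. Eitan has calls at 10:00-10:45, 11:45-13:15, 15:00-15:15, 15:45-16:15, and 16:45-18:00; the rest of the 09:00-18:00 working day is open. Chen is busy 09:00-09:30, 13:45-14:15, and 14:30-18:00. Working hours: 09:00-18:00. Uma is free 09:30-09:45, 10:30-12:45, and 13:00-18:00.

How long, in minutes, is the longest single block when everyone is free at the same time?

60 minutes

Zara free within 09:00–18:00: 09:00–09:30, 10:30–12:00, 12:45–13:00, 15:30–17:15.
Eitan free within 09:00–18:00: 09:00–10:00, 10:45–11:45, 13:15–15:00, 15:15–15:45, 16:15–16:45.
Chen free within 09:00–18:00: 09:30–13:45, 14:15–14:30.
Zara ∩ Eitan: 09:00–09:30, 10:45–11:45, 15:30–15:45, 16:15–16:45.
Zara ∩ Eitan ∩ Chen: 10:45–11:45.
Zara ∩ Eitan ∩ Chen ∩ Uma: 10:45–11:45.
Single common window of 60 minutes.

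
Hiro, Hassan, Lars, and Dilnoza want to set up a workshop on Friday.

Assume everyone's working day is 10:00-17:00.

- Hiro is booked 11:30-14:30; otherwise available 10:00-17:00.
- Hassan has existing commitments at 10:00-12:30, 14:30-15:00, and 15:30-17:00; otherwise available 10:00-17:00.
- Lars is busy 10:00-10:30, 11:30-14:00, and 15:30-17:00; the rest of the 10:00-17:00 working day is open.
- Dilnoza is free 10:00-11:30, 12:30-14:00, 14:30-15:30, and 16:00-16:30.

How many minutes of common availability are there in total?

30 minutes

Hiro free within 10:00–17:00: 10:00–11:30, 14:30–17:00.
Hassan free within 10:00–17:00: 12:30–14:30, 15:00–15:30.
Lars free within 10:00–17:00: 10:30–11:30, 14:00–15:30.
Hiro ∩ Hassan: 15:00–15:30.
Hiro ∩ Hassan ∩ Lars: 15:00–15:30.
Hiro ∩ Hassan ∩ Lars ∩ Dilnoza: 15:00–15:30.
Total common minutes: 30.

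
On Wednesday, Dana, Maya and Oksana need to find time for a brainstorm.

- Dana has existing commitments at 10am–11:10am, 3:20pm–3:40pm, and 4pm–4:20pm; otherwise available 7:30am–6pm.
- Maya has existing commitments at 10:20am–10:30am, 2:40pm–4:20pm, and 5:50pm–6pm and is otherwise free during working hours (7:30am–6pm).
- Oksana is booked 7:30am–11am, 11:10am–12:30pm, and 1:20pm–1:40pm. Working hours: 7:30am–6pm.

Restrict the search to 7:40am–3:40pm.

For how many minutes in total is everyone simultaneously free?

Dana free within 07:30–18:00: 07:30–10:00, 11:10–15:20, 15:40–16:00, 16:20–18:00.
Maya free within 07:30–18:00: 07:30–10:20, 10:30–14:40, 16:20–17:50.
Oksana free within 07:30–18:00: 11:00–11:10, 12:30–13:20, 13:40–18:00.
Dana ∩ Maya: 07:30–10:00, 11:10–14:40, 16:20–17:50.
Dana ∩ Maya ∩ Oksana: 12:30–13:20, 13:40–14:40, 16:20–17:50.
Restricted to 07:40–15:40: 12:30–13:20, 13:40–14:40.
Total common minutes: 50 + 60 = 110.

110 minutes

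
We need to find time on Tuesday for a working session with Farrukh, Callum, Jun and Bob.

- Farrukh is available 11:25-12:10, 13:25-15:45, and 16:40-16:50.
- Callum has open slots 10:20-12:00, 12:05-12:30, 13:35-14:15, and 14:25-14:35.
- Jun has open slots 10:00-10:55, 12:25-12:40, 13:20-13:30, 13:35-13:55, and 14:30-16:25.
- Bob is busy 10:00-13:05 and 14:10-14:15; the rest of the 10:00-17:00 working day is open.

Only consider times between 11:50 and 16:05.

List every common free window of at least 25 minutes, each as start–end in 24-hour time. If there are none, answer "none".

Bob free within 10:00–17:00: 13:05–14:10, 14:15–17:00.
Farrukh ∩ Callum: 11:25–12:00, 12:05–12:10, 13:35–14:15, 14:25–14:35.
Farrukh ∩ Callum ∩ Jun: 13:35–13:55, 14:30–14:35.
Farrukh ∩ Callum ∩ Jun ∩ Bob: 13:35–13:55, 14:30–14:35.
Restricted to 11:50–16:05: 13:35–13:55, 14:30–14:35.
Windows ≥ 25 min: (none).

none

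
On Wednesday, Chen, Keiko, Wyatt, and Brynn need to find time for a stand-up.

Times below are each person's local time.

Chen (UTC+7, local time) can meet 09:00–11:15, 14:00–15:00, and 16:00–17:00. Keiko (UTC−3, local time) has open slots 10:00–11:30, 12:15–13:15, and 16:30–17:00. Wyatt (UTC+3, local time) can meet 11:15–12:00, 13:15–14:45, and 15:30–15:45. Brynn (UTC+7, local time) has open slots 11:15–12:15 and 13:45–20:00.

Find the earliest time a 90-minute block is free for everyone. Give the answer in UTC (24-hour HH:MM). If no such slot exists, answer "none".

Chen → UTC: 02:00–04:15, 07:00–08:00, 09:00–10:00.
Keiko → UTC: 13:00–14:30, 15:15–16:15, 19:30–20:00.
Wyatt → UTC: 08:15–09:00, 10:15–11:45, 12:30–12:45.
Brynn → UTC: 04:15–05:15, 06:45–13:00.
Chen ∩ Keiko: (none).
Chen ∩ Keiko ∩ Wyatt: (none).
Chen ∩ Keiko ∩ Wyatt ∩ Brynn: (none).
Windows ≥ 90 min: (none).

none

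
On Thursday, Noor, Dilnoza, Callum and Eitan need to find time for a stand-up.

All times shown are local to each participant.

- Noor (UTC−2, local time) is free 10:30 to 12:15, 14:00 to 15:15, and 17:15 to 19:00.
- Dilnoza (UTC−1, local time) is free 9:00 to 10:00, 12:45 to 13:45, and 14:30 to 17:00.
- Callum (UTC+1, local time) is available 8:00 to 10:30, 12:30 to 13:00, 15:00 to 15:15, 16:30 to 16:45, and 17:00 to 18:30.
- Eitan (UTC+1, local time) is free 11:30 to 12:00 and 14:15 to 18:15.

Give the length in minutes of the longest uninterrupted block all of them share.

Noor → UTC: 12:30–14:15, 16:00–17:15, 19:15–21:00.
Dilnoza → UTC: 10:00–11:00, 13:45–14:45, 15:30–18:00.
Callum → UTC: 07:00–09:30, 11:30–12:00, 14:00–14:15, 15:30–15:45, 16:00–17:30.
Eitan → UTC: 10:30–11:00, 13:15–17:15.
Noor ∩ Dilnoza: 13:45–14:15, 16:00–17:15.
Noor ∩ Dilnoza ∩ Callum: 14:00–14:15, 16:00–17:15.
Noor ∩ Dilnoza ∩ Callum ∩ Eitan: 14:00–14:15, 16:00–17:15.
Common window lengths: 15, 75 min; longest is 75.

75 minutes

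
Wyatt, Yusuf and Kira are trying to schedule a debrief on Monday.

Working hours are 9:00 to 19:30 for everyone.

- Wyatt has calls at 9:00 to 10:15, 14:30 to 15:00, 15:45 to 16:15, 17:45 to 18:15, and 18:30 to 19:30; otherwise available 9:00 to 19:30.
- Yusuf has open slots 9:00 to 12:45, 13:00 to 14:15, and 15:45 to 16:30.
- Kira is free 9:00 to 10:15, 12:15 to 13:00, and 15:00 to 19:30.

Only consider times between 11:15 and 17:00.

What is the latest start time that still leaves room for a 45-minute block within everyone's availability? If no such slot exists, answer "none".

none

Wyatt free within 09:00–19:30: 10:15–14:30, 15:00–15:45, 16:15–17:45, 18:15–18:30.
Wyatt ∩ Yusuf: 10:15–12:45, 13:00–14:15, 16:15–16:30.
Wyatt ∩ Yusuf ∩ Kira: 12:15–12:45, 16:15–16:30.
Restricted to 11:15–17:00: 12:15–12:45, 16:15–16:30.
Windows ≥ 45 min: (none).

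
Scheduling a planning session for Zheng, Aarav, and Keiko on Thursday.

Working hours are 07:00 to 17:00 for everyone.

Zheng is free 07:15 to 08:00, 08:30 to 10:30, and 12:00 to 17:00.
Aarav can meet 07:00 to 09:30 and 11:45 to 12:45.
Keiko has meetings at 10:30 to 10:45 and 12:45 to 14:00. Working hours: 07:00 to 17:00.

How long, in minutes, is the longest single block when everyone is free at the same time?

Keiko free within 07:00–17:00: 07:00–10:30, 10:45–12:45, 14:00–17:00.
Zheng ∩ Aarav: 07:15–08:00, 08:30–09:30, 12:00–12:45.
Zheng ∩ Aarav ∩ Keiko: 07:15–08:00, 08:30–09:30, 12:00–12:45.
Common window lengths: 45, 60, 45 min; longest is 60.

60 minutes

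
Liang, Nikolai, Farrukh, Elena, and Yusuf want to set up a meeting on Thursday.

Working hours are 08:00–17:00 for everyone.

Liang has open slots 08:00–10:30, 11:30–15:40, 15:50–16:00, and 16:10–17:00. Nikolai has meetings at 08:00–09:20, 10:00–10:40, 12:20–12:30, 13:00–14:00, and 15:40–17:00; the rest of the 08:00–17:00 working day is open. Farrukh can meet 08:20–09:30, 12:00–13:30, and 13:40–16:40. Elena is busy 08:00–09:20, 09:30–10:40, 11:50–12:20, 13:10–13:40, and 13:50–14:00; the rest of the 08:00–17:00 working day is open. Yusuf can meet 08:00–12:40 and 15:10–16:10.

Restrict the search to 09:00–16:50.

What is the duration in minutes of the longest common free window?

30 minutes

Nikolai free within 08:00–17:00: 09:20–10:00, 10:40–12:20, 12:30–13:00, 14:00–15:40.
Elena free within 08:00–17:00: 09:20–09:30, 10:40–11:50, 12:20–13:10, 13:40–13:50, 14:00–17:00.
Liang ∩ Nikolai: 09:20–10:00, 11:30–12:20, 12:30–13:00, 14:00–15:40.
Liang ∩ Nikolai ∩ Farrukh: 09:20–09:30, 12:00–12:20, 12:30–13:00, 14:00–15:40.
Liang ∩ Nikolai ∩ Farrukh ∩ Elena: 09:20–09:30, 12:30–13:00, 14:00–15:40.
Liang ∩ Nikolai ∩ Farrukh ∩ Elena ∩ Yusuf: 09:20–09:30, 12:30–12:40, 15:10–15:40.
Restricted to 09:00–16:50: 09:20–09:30, 12:30–12:40, 15:10–15:40.
Common window lengths: 10, 10, 30 min; longest is 30.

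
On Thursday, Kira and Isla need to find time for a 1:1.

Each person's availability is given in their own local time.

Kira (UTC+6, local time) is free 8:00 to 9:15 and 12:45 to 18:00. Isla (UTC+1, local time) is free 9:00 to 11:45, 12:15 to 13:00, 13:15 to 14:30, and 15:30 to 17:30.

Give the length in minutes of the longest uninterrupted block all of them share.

165 minutes

Kira → UTC: 02:00–03:15, 06:45–12:00.
Isla → UTC: 08:00–10:45, 11:15–12:00, 12:15–13:30, 14:30–16:30.
Kira ∩ Isla: 08:00–10:45, 11:15–12:00.
Common window lengths: 165, 45 min; longest is 165.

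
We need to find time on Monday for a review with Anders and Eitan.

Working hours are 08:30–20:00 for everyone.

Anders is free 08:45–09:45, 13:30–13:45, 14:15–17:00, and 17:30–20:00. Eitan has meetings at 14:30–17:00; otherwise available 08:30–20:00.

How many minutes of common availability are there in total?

240 minutes

Eitan free within 08:30–20:00: 08:30–14:30, 17:00–20:00.
Anders ∩ Eitan: 08:45–09:45, 13:30–13:45, 14:15–14:30, 17:30–20:00.
Total common minutes: 60 + 15 + 15 + 150 = 240.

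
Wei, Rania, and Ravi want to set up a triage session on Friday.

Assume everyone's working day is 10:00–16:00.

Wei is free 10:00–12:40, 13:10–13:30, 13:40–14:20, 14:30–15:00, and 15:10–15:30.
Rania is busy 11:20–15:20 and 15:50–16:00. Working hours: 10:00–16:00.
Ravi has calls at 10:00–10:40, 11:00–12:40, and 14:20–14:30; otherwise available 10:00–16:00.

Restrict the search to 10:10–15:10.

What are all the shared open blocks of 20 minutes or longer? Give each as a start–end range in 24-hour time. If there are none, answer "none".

Rania free within 10:00–16:00: 10:00–11:20, 15:20–15:50.
Ravi free within 10:00–16:00: 10:40–11:00, 12:40–14:20, 14:30–16:00.
Wei ∩ Rania: 10:00–11:20, 15:20–15:30.
Wei ∩ Rania ∩ Ravi: 10:40–11:00, 15:20–15:30.
Restricted to 10:10–15:10: 10:40–11:00.
Windows ≥ 20 min: 10:40–11:00.

10:40–11:00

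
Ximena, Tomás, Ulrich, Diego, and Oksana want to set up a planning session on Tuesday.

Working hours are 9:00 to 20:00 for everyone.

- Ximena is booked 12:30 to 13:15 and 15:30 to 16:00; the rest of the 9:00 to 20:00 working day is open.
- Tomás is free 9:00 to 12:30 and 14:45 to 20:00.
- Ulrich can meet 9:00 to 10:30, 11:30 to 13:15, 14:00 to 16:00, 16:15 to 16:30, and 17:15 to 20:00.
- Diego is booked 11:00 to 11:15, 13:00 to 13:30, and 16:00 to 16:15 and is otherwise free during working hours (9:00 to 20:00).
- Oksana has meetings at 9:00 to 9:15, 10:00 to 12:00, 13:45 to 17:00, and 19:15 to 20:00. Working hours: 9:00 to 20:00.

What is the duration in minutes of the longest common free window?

120 minutes

Ximena free within 09:00–20:00: 09:00–12:30, 13:15–15:30, 16:00–20:00.
Diego free within 09:00–20:00: 09:00–11:00, 11:15–13:00, 13:30–16:00, 16:15–20:00.
Oksana free within 09:00–20:00: 09:15–10:00, 12:00–13:45, 17:00–19:15.
Ximena ∩ Tomás: 09:00–12:30, 14:45–15:30, 16:00–20:00.
Ximena ∩ Tomás ∩ Ulrich: 09:00–10:30, 11:30–12:30, 14:45–15:30, 16:15–16:30, 17:15–20:00.
Ximena ∩ Tomás ∩ Ulrich ∩ Diego: 09:00–10:30, 11:30–12:30, 14:45–15:30, 16:15–16:30, 17:15–20:00.
Ximena ∩ Tomás ∩ Ulrich ∩ Diego ∩ Oksana: 09:15–10:00, 12:00–12:30, 17:15–19:15.
Common window lengths: 45, 30, 120 min; longest is 120.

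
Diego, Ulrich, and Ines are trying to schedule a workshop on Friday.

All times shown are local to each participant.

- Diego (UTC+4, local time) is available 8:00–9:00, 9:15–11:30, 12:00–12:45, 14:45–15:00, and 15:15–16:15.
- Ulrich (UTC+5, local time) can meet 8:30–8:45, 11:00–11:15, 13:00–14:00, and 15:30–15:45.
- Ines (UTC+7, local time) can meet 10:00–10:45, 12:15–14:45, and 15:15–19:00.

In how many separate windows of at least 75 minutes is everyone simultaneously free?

Diego → UTC: 04:00–05:00, 05:15–07:30, 08:00–08:45, 10:45–11:00, 11:15–12:15.
Ulrich → UTC: 03:30–03:45, 06:00–06:15, 08:00–09:00, 10:30–10:45.
Ines → UTC: 03:00–03:45, 05:15–07:45, 08:15–12:00.
Diego ∩ Ulrich: 06:00–06:15, 08:00–08:45.
Diego ∩ Ulrich ∩ Ines: 06:00–06:15, 08:15–08:45.
Windows ≥ 75 min: (none).
That's 0 windows.

0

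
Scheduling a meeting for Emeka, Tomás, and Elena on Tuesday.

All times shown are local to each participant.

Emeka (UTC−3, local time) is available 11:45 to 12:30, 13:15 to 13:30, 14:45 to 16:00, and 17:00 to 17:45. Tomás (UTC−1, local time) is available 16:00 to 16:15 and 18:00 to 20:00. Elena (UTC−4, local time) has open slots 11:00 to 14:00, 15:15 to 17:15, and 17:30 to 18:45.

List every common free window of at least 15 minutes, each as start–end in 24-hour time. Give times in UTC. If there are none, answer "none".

Emeka → UTC: 14:45–15:30, 16:15–16:30, 17:45–19:00, 20:00–20:45.
Tomás → UTC: 17:00–17:15, 19:00–21:00.
Elena → UTC: 15:00–18:00, 19:15–21:15, 21:30–22:45.
Emeka ∩ Tomás: 20:00–20:45.
Emeka ∩ Tomás ∩ Elena: 20:00–20:45.
Windows ≥ 15 min: 20:00–20:45.

20:00–20:45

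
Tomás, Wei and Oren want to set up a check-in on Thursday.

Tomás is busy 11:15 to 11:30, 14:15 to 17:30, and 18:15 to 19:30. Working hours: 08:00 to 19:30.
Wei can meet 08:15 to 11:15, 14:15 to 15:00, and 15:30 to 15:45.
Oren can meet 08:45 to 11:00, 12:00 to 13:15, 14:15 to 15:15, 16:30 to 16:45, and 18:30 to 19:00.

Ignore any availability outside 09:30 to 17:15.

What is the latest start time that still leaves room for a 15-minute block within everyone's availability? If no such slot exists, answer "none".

10:45

Tomás free within 08:00–19:30: 08:00–11:15, 11:30–14:15, 17:30–18:15.
Tomás ∩ Wei: 08:15–11:15.
Tomás ∩ Wei ∩ Oren: 08:45–11:00.
Restricted to 09:30–17:15: 09:30–11:00.
Windows ≥ 15 min: 09:30–11:00.
Latest start in the last window 09:30–11:00 is 11:00 − 15 min = 10:45.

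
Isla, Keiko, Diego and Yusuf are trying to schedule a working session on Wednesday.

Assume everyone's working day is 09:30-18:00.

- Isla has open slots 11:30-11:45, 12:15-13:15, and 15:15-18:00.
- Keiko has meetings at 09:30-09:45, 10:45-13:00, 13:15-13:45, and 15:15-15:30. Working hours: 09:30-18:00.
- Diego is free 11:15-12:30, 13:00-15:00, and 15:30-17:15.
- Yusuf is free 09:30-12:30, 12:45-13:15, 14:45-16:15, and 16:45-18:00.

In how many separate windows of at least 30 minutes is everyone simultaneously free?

Keiko free within 09:30–18:00: 09:45–10:45, 13:00–13:15, 13:45–15:15, 15:30–18:00.
Isla ∩ Keiko: 13:00–13:15, 15:30–18:00.
Isla ∩ Keiko ∩ Diego: 13:00–13:15, 15:30–17:15.
Isla ∩ Keiko ∩ Diego ∩ Yusuf: 13:00–13:15, 15:30–16:15, 16:45–17:15.
Windows ≥ 30 min: 15:30–16:15, 16:45–17:15.
That's 2 windows.

2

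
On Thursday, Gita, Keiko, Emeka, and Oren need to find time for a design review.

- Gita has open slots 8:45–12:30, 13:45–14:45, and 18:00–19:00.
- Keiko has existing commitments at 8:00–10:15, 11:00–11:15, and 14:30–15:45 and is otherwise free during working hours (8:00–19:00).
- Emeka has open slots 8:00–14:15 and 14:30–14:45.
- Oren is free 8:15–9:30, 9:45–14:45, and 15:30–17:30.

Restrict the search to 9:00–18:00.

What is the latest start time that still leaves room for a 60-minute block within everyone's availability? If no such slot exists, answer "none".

Keiko free within 08:00–19:00: 10:15–11:00, 11:15–14:30, 15:45–19:00.
Gita ∩ Keiko: 10:15–11:00, 11:15–12:30, 13:45–14:30, 18:00–19:00.
Gita ∩ Keiko ∩ Emeka: 10:15–11:00, 11:15–12:30, 13:45–14:15.
Gita ∩ Keiko ∩ Emeka ∩ Oren: 10:15–11:00, 11:15–12:30, 13:45–14:15.
Restricted to 09:00–18:00: 10:15–11:00, 11:15–12:30, 13:45–14:15.
Windows ≥ 60 min: 11:15–12:30.
Latest start in the last window 11:15–12:30 is 12:30 − 60 min = 11:30.

11:30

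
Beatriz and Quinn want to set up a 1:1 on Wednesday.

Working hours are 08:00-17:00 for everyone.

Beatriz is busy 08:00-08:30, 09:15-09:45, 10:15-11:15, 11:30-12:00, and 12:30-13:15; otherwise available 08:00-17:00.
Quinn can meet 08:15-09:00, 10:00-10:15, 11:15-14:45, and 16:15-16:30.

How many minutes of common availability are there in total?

195 minutes

Beatriz free within 08:00–17:00: 08:30–09:15, 09:45–10:15, 11:15–11:30, 12:00–12:30, 13:15–17:00.
Beatriz ∩ Quinn: 08:30–09:00, 10:00–10:15, 11:15–11:30, 12:00–12:30, 13:15–14:45, 16:15–16:30.
Total common minutes: 30 + 15 + 15 + 30 + 90 + 15 = 195.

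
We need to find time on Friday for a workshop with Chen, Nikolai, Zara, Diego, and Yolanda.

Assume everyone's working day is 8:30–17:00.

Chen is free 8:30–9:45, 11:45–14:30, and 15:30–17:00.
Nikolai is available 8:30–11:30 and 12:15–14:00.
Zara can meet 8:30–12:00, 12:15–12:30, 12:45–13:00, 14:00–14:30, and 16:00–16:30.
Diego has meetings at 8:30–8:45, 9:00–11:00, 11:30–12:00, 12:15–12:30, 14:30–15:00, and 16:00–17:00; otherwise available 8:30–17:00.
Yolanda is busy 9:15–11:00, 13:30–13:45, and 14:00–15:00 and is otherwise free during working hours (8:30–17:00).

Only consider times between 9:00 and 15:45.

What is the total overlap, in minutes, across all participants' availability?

15 minutes

Diego free within 08:30–17:00: 08:45–09:00, 11:00–11:30, 12:00–12:15, 12:30–14:30, 15:00–16:00.
Yolanda free within 08:30–17:00: 08:30–09:15, 11:00–13:30, 13:45–14:00, 15:00–17:00.
Chen ∩ Nikolai: 08:30–09:45, 12:15–14:00.
Chen ∩ Nikolai ∩ Zara: 08:30–09:45, 12:15–12:30, 12:45–13:00.
Chen ∩ Nikolai ∩ Zara ∩ Diego: 08:45–09:00, 12:45–13:00.
Chen ∩ Nikolai ∩ Zara ∩ Diego ∩ Yolanda: 08:45–09:00, 12:45–13:00.
Restricted to 09:00–15:45: 12:45–13:00.
Total common minutes: 15.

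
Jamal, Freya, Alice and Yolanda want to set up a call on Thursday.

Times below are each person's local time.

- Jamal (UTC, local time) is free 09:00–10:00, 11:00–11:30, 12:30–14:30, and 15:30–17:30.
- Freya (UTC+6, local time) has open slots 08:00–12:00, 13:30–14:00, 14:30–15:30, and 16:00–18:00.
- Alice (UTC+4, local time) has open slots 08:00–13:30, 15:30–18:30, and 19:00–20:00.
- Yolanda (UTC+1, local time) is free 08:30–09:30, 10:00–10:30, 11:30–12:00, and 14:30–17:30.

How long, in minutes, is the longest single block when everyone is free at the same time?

Jamal → UTC: 09:00–10:00, 11:00–11:30, 12:30–14:30, 15:30–17:30.
Freya → UTC: 02:00–06:00, 07:30–08:00, 08:30–09:30, 10:00–12:00.
Alice → UTC: 04:00–09:30, 11:30–14:30, 15:00–16:00.
Yolanda → UTC: 07:30–08:30, 09:00–09:30, 10:30–11:00, 13:30–16:30.
Jamal ∩ Freya: 09:00–09:30, 11:00–11:30.
Jamal ∩ Freya ∩ Alice: 09:00–09:30.
Jamal ∩ Freya ∩ Alice ∩ Yolanda: 09:00–09:30.
Single common window of 30 minutes.

30 minutes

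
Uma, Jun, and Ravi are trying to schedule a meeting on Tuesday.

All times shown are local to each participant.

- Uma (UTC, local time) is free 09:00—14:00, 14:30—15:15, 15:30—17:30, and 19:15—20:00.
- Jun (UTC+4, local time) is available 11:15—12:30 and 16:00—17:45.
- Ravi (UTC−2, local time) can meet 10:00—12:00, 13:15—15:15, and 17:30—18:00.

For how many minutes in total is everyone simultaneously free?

Uma → UTC: 09:00–14:00, 14:30–15:15, 15:30–17:30, 19:15–20:00.
Jun → UTC: 07:15–08:30, 12:00–13:45.
Ravi → UTC: 12:00–14:00, 15:15–17:15, 19:30–20:00.
Uma ∩ Jun: 12:00–13:45.
Uma ∩ Jun ∩ Ravi: 12:00–13:45.
Total common minutes: 105.

105 minutes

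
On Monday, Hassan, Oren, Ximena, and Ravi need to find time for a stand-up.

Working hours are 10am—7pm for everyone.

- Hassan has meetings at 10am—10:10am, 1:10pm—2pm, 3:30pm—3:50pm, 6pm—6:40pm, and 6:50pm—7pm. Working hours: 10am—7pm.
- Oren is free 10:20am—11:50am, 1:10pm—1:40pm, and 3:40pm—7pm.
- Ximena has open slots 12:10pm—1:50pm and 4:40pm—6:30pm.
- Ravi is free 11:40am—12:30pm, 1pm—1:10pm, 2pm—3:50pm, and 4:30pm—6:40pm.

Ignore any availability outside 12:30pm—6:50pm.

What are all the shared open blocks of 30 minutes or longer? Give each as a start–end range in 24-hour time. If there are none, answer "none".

16:40–18:00

Hassan free within 10:00–19:00: 10:10–13:10, 14:00–15:30, 15:50–18:00, 18:40–18:50.
Hassan ∩ Oren: 10:20–11:50, 15:50–18:00, 18:40–18:50.
Hassan ∩ Oren ∩ Ximena: 16:40–18:00.
Hassan ∩ Oren ∩ Ximena ∩ Ravi: 16:40–18:00.
Restricted to 12:30–18:50: 16:40–18:00.
Windows ≥ 30 min: 16:40–18:00.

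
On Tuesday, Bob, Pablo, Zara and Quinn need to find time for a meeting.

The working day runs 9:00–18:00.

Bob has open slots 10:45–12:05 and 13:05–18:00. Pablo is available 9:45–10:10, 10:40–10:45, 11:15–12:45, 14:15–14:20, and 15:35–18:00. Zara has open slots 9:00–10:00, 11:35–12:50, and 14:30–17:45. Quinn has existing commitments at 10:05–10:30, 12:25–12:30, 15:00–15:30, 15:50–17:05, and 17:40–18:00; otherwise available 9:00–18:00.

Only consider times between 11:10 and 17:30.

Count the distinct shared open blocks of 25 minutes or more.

Quinn free within 09:00–18:00: 09:00–10:05, 10:30–12:25, 12:30–15:00, 15:30–15:50, 17:05–17:40.
Bob ∩ Pablo: 11:15–12:05, 14:15–14:20, 15:35–18:00.
Bob ∩ Pablo ∩ Zara: 11:35–12:05, 15:35–17:45.
Bob ∩ Pablo ∩ Zara ∩ Quinn: 11:35–12:05, 15:35–15:50, 17:05–17:40.
Restricted to 11:10–17:30: 11:35–12:05, 15:35–15:50, 17:05–17:30.
Windows ≥ 25 min: 11:35–12:05, 17:05–17:30.
That's 2 windows.

2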